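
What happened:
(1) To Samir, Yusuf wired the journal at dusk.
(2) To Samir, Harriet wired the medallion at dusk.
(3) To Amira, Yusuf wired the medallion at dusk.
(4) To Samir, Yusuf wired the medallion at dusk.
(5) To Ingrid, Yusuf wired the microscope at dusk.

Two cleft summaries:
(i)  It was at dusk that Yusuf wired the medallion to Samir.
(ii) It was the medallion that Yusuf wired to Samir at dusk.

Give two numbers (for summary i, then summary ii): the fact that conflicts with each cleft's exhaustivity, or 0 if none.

0, 1

Summary (i) focuses "at dusk" (the setting); background same agent, thing, recipient (Yusuf / the medallion / Samir). No fact matches that background with a different setting, so 0.
Summary (ii) focuses "the medallion" (the thing); background same agent, recipient, setting (Yusuf / Samir / at dusk). Fact (1) matches that background with thing = the journal — refutes (ii).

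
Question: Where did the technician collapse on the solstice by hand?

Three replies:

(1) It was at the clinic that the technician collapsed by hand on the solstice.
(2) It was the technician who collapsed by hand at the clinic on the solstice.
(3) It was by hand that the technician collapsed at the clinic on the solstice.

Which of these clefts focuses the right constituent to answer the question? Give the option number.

The question word "where" targets the location.
Option (1) clefts "at the clinic" — that matches what the question asks about.
Option (2) clefts "the technician" — the subject (agent), not what was asked.
Option (3) clefts "by hand" — the manner, not what was asked.
So the congruent reply is (1).

1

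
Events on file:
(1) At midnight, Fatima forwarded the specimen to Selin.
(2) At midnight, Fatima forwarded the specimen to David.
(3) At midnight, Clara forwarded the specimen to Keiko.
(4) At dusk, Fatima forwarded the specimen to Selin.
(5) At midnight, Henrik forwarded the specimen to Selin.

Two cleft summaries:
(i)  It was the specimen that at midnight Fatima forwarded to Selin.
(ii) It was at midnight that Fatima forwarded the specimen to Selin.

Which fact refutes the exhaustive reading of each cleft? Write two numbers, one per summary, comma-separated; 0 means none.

0, 4

Summary (i) focuses "the specimen" (the thing); background Fatima as agent and Selin as recipient and at midnight as setting. No fact matches that background with a different thing, so 0.
Summary (ii) focuses "at midnight" (the setting); background Fatima as agent and the specimen as thing and Selin as recipient. Fact (4) matches that background with setting = at dusk — refutes (ii).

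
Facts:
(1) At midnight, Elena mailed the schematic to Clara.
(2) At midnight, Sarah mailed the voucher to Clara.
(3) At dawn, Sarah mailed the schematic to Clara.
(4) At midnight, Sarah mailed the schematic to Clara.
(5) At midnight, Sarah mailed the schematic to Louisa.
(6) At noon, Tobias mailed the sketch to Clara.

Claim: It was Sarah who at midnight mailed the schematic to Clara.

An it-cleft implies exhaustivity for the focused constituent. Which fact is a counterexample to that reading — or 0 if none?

1

The cleft puts "Sarah" in focus and presupposes the open proposition with thing = the schematic, recipient = Clara, setting = at midnight.
The exhaustive reading says no other agent fits that background.
Fact (1) shares the background but with agent = Elena; exhaustivity is violated.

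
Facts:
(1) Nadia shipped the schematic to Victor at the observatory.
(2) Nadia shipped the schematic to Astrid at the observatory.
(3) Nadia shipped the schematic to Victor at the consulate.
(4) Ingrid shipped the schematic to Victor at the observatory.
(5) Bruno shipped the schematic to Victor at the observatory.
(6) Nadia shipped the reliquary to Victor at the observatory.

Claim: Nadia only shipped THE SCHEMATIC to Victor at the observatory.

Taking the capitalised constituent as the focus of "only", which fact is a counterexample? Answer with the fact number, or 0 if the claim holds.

6

The capitals mark "the schematic" as focus. So "only" rules out other things, with the rest (agent = Nadia, recipient = Victor, setting = at the observatory) as background.
Fact (6) matches on agent = Nadia, recipient = Victor, setting = at the observatory, but has thing = the reliquary instead. That refutes the claim.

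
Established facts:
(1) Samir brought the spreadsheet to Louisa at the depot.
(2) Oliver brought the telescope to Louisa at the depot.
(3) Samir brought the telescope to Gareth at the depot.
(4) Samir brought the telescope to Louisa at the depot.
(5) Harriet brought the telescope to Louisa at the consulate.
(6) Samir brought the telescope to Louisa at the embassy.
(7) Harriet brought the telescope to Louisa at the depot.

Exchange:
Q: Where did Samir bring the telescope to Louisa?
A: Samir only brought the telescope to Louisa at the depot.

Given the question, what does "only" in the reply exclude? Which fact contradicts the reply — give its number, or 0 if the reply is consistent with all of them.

6

Answering "Where did ...?" puts focus on the setting — here, "at the depot".
So "only" ranges over settings; the rest (same agent, thing, recipient (Samir / the telescope / Louisa)) is presupposed.
Fact (6) keeps same agent, thing, recipient (Samir / the telescope / Louisa) but has setting = at the embassy; that refutes the reply.
(Fact (3) would refute a reading with focus on the recipient — but that is not what the question asks.)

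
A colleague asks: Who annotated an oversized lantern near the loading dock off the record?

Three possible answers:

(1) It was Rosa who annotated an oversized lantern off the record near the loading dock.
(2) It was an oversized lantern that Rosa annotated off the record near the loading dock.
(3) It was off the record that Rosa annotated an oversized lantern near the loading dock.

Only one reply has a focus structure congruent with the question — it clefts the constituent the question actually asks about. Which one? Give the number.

1

The question word "who" targets the subject (agent).
Option (1) clefts "Rosa" — that matches what the question asks about.
Option (2) clefts "an oversized lantern" — the direct object, not what was asked.
Option (3) clefts "off the record" — the manner, not what was asked.
So the congruent reply is (1).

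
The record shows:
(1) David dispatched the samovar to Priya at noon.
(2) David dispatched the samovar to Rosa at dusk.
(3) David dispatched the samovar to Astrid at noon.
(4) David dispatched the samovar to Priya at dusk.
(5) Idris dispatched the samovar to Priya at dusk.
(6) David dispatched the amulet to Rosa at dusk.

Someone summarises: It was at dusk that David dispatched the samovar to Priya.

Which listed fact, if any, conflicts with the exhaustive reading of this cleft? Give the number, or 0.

1

Focus of the cleft: "at dusk" (the setting). Presupposed background: David as agent and the samovar as thing and Priya as recipient.
Exhaustivity: at dusk is the only setting satisfying that background.
But fact (1) also has David as agent and the samovar as thing and Priya as recipient, with setting = at noon — so the exhaustive reading fails.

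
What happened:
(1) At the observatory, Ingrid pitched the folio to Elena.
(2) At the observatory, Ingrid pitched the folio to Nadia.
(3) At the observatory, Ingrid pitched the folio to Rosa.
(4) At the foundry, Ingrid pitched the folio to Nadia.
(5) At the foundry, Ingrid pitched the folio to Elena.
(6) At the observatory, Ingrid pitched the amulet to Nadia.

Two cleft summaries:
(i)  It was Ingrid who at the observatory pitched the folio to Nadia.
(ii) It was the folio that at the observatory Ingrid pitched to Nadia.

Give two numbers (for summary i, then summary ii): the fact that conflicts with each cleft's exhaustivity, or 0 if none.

Summary (i) focuses "Ingrid" (the agent); background the folio as thing and Nadia as recipient and at the observatory as setting. No fact matches that background with a different agent, so 0.
Summary (ii) focuses "the folio" (the thing); background Ingrid as agent and Nadia as recipient and at the observatory as setting. Fact (6) matches that background with thing = the amulet — refutes (ii).

0, 6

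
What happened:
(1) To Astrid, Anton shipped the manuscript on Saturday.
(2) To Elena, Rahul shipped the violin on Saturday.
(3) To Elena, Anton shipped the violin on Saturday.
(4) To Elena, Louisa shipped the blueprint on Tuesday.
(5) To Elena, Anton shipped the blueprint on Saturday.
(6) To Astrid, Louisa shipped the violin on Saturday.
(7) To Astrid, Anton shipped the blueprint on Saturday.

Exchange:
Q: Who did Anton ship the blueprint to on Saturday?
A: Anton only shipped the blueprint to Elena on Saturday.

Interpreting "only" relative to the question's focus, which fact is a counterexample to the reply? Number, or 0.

7

Answering "Who did ... to ...?" puts focus on the recipient — here, "Elena".
"Only" then excludes alternative recipients while the background — Anton as agent and the blueprint as thing and on Saturday as setting — is held fixed.
Fact (7) shares the background with a different recipient (Astrid) — counterexample.
(Fact (3) would refute a reading with focus on the thing — but that is not what the question asks.)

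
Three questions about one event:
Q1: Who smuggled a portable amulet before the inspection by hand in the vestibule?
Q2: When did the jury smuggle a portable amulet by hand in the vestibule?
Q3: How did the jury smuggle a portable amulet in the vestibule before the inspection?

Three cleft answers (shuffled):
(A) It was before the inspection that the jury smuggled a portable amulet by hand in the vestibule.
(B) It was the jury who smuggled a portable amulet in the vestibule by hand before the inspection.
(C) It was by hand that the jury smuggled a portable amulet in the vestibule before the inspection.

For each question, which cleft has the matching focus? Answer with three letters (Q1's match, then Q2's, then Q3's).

Q1 asks about the subject (agent); cleft (B) focuses "the jury", which is the subject (agent) — so Q1 → B.
Q2 asks about the time; cleft (A) focuses "before the inspection", which is the time — so Q2 → A.
Q3 asks about the manner; cleft (C) focuses "by hand", which is the manner — so Q3 → C.
Mapping: Q1→B, Q2→A, Q3→C.

BAC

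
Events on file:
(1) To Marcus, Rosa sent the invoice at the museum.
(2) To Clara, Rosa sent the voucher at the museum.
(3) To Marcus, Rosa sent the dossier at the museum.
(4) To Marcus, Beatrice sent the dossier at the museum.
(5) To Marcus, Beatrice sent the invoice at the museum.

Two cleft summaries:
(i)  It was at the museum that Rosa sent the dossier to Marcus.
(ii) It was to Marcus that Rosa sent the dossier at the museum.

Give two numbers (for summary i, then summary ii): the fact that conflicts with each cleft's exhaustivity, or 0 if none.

(i): focus "at the museum". No fact shares agent = Rosa, thing = the dossier, recipient = Marcus with a different setting. 0.
(ii): focus "Marcus". No fact shares agent = Rosa, thing = the dossier, setting = at the museum with a different recipient. 0.

0, 0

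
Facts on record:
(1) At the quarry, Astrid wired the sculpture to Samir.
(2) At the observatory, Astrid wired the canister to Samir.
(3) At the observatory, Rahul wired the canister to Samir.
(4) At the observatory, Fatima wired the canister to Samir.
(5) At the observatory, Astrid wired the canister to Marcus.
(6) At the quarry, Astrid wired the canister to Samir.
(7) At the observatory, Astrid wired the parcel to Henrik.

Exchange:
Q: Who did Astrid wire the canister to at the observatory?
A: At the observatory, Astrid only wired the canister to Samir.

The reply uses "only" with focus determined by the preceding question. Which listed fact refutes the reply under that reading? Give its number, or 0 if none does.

The question "Who did ... to ...?" targets the recipient, so in the reply the focus falls on "Samir".
So "only" ranges over recipients; the rest (agent = Astrid, thing = the canister, setting = at the observatory) is presupposed.
Fact (5) shares the background with a different recipient (Marcus) — counterexample.
(Fact (6) would refute a reading with focus on the setting — but that is not what the question asks.)

5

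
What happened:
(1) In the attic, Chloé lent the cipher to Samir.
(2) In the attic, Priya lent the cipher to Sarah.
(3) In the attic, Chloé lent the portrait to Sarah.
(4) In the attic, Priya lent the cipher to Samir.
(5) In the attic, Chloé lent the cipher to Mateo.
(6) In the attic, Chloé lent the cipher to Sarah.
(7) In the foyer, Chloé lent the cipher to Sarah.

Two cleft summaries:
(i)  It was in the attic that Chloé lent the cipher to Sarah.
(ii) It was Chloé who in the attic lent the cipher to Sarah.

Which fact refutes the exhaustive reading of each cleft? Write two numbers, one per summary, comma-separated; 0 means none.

7, 2

Summary (i) focuses "in the attic" (the setting); background agent = Chloé, thing = the cipher, recipient = Sarah. Fact (7) matches that background with setting = in the foyer — refutes (i).
Summary (ii) focuses "Chloé" (the agent); background thing = the cipher, recipient = Sarah, setting = in the attic. Fact (2) matches that background with agent = Priya — refutes (ii).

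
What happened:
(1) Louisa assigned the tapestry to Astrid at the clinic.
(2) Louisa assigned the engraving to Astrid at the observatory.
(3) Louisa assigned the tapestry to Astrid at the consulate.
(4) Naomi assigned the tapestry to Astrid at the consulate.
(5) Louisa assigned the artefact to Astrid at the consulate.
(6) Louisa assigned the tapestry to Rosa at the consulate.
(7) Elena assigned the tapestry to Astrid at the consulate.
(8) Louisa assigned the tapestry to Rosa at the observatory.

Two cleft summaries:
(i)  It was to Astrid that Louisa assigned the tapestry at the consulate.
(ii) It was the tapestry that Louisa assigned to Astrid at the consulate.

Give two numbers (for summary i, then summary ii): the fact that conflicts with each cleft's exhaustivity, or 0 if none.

6, 5

(i): focus "Astrid". Looking for agent = Louisa, thing = the tapestry, setting = at the consulate with some other recipient — fact (6) has Rosa there. Refuted.
(ii): focus "the tapestry". Looking for agent = Louisa, recipient = Astrid, setting = at the consulate with some other thing — fact (5) has the artefact there. Refuted.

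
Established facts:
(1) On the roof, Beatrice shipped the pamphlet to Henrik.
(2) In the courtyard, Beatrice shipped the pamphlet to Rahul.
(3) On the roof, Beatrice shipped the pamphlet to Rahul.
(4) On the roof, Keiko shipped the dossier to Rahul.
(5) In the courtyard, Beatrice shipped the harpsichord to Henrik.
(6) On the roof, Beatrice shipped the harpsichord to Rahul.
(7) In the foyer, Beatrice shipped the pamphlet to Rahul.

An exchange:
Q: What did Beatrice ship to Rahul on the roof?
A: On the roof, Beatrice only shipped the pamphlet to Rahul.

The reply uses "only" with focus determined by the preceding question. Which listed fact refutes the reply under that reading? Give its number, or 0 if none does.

6

The question "What did ...?" targets the thing, so in the reply the focus falls on "the pamphlet".
"Only" then excludes alternative things while the background — same agent, recipient, setting (Beatrice / Rahul / on the roof) — is held fixed.
Fact (6) shares the background with a different thing (the harpsichord) — counterexample.
(Fact (2) would refute a reading with focus on the setting — but that is not what the question asks.)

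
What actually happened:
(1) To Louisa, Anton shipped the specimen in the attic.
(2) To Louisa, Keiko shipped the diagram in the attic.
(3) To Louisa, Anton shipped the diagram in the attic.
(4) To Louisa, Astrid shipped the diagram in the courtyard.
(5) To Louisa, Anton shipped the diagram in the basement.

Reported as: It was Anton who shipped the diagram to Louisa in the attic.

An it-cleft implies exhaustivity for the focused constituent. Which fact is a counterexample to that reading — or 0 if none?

2

Focus of the cleft: "Anton" (the agent). Presupposed background: same thing, recipient, setting (the diagram / Louisa / in the attic).
Exhaustivity: Anton is the only agent satisfying that background.
But fact (2) also has same thing, recipient, setting (the diagram / Louisa / in the attic), with agent = Keiko — so the exhaustive reading fails.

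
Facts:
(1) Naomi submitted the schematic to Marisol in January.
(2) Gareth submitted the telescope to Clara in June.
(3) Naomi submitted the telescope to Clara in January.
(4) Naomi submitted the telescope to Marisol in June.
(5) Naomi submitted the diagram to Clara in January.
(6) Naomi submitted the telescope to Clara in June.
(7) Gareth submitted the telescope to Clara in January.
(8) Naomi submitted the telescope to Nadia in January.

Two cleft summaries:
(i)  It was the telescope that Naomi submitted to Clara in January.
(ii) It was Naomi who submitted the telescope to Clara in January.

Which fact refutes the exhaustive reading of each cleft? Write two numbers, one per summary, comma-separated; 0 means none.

5, 7

(i): focus "the telescope". Looking for Naomi as agent and Clara as recipient and in January as setting with some other thing — fact (5) has the diagram there. Refuted.
(ii): focus "Naomi". Looking for the telescope as thing and Clara as recipient and in January as setting with some other agent — fact (7) has Gareth there. Refuted.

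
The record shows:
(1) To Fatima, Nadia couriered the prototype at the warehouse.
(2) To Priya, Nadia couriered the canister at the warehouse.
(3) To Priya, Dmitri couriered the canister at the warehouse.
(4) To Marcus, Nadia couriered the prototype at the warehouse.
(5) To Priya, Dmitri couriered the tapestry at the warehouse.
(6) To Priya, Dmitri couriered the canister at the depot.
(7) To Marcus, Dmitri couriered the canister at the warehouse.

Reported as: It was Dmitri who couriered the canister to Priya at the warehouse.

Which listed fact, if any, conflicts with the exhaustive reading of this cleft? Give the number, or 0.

2

Focus of the cleft: "Dmitri" (the agent). Presupposed background: the canister as thing and Priya as recipient and at the warehouse as setting.
The exhaustive reading says no other agent fits that background.
Fact (2) shares the background but with agent = Nadia; exhaustivity is violated.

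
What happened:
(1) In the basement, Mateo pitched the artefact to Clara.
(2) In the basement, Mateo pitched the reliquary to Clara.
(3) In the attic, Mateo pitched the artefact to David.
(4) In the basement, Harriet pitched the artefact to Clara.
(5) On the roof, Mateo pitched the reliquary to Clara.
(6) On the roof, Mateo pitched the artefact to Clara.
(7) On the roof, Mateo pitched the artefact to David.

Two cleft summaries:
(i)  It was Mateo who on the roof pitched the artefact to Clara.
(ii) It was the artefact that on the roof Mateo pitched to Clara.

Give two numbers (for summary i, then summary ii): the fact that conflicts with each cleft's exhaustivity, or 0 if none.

(i): focus "Mateo". No fact shares the artefact as thing and Clara as recipient and on the roof as setting with a different agent. 0.
(ii): focus "the artefact". Looking for Mateo as agent and Clara as recipient and on the roof as setting with some other thing — fact (5) has the reliquary there. Refuted.

0, 5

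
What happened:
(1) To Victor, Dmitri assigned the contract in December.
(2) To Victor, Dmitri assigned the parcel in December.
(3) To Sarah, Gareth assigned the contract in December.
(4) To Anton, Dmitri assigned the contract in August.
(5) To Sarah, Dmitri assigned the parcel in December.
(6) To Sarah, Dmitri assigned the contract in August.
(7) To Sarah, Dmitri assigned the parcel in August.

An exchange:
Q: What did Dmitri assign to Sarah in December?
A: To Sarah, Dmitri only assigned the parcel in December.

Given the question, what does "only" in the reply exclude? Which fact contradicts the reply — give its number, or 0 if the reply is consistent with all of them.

The question "What did ...?" targets the thing, so in the reply the focus falls on "the parcel".
"Only" then excludes alternative things while the background — Dmitri as agent and Sarah as recipient and in December as setting — is held fixed.
No fact keeps Dmitri as agent and Sarah as recipient and in December as setting while changing the thing; every other fact differs on something backgrounded. The reply stands.
(Fact (7) would refute a reading with focus on the setting — but that is not what the question asks.)

0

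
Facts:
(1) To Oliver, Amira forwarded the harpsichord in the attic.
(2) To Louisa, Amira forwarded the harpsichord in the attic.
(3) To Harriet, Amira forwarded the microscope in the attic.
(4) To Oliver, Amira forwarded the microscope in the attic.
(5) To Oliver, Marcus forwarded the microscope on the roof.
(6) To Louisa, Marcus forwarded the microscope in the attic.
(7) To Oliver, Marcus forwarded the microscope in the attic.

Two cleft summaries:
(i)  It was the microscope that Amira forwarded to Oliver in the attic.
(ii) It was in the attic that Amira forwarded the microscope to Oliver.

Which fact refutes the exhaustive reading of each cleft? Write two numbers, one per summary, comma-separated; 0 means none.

1, 0

(i): focus "the microscope". Looking for agent = Amira, recipient = Oliver, setting = in the attic with some other thing — fact (1) has the harpsichord there. Refuted.
(ii): focus "in the attic". No fact shares agent = Amira, thing = the microscope, recipient = Oliver with a different setting. 0.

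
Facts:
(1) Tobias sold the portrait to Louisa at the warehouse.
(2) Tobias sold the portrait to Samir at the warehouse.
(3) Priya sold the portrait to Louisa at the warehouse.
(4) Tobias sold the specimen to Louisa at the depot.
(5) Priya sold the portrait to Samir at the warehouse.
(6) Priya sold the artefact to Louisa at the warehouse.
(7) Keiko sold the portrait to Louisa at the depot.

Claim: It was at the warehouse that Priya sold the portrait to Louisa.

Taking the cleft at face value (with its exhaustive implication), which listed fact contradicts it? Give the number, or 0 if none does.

0

The cleft puts "at the warehouse" in focus and presupposes the open proposition with same agent, thing, recipient (Priya / the portrait / Louisa).
The exhaustive reading says no other setting fits that background.
No listed fact matches the background with a different setting. Exhaustivity holds.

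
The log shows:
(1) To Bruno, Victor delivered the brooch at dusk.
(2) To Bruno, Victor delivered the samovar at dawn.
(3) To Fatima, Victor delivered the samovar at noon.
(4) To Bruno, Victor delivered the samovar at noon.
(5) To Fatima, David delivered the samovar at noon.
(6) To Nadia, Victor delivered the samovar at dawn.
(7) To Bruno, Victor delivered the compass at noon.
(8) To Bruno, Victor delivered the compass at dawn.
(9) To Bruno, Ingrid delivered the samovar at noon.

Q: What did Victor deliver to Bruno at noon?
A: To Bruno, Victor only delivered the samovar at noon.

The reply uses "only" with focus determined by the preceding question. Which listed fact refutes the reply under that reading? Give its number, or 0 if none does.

7

The question "What did ...?" targets the thing, so in the reply the focus falls on "the samovar".
"Only" then excludes alternative things while the background — Victor as agent and Bruno as recipient and at noon as setting — is held fixed.
Fact (7) shares the background with a different thing (the compass) — counterexample.
(Fact (2) would refute a reading with focus on the setting — but that is not what the question asks.)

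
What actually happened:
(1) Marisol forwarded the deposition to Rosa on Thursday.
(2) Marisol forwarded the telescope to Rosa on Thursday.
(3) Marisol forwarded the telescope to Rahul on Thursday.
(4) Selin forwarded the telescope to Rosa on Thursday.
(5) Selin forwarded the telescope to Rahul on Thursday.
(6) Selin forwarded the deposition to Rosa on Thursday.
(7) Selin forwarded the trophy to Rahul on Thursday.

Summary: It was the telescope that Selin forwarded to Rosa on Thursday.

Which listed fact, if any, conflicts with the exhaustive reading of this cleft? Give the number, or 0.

The cleft puts "the telescope" in focus and presupposes the open proposition with agent = Selin, recipient = Rosa, setting = on Thursday.
Exhaustivity: the telescope is the only thing satisfying that background.
Fact (6) shares the background but with thing = the deposition; exhaustivity is violated.

6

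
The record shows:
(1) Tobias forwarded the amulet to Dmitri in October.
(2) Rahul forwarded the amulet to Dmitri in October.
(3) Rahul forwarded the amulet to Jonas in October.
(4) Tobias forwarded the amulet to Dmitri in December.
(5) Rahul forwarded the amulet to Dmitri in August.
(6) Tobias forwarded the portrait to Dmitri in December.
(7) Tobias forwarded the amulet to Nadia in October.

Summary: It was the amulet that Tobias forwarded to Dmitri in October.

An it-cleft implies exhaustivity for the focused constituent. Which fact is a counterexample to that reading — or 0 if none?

The cleft puts "the amulet" in focus and presupposes the open proposition with same agent, recipient, setting (Tobias / Dmitri / in October).
The exhaustive reading says no other thing fits that background.
Every other fact differs from the presupposition on some backgrounded slot, so none challenges the exhaustivity.

0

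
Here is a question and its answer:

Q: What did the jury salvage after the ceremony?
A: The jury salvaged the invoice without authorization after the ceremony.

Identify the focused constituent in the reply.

the invoice

The wh-word "what" asks about the direct object.
In the answer, "the jury" and "after the ceremony" are given — repeated from the question.
"without authorization" is also new, but it specifies the manner, which is not what the question asks about — so it is not the focus.
The constituent filling the direct object gap is "the invoice"; that is the focus.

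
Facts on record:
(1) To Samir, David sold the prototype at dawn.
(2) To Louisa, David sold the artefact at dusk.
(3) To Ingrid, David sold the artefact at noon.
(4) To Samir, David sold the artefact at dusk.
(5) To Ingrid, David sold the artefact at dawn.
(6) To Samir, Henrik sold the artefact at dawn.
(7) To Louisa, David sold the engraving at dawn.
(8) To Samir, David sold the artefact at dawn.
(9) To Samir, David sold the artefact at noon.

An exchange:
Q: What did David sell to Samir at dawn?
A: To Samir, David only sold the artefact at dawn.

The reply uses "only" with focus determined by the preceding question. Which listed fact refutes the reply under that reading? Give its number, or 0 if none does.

1

Answering "What did ...?" puts focus on the thing — here, "the artefact".
So "only" ranges over things; the rest (agent = David, recipient = Samir, setting = at dawn) is presupposed.
Fact (1) shares the background with a different thing (the prototype) — counterexample.
(Fact (5) would refute a reading with focus on the recipient — but that is not what the question asks.)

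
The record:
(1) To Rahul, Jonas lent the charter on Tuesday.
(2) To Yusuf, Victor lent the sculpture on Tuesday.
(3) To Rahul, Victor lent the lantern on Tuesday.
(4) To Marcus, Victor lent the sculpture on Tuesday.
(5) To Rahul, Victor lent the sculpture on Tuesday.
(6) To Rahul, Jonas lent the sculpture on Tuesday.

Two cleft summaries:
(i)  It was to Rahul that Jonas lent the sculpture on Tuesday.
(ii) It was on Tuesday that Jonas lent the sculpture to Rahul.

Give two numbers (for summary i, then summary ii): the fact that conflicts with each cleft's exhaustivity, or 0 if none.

0, 0

Summary (i) focuses "Rahul" (the recipient); background Jonas as agent and the sculpture as thing and on Tuesday as setting. No fact matches that background with a different recipient, so 0.
Summary (ii) focuses "on Tuesday" (the setting); background Jonas as agent and the sculpture as thing and Rahul as recipient. No fact matches that background with a different setting, so 0.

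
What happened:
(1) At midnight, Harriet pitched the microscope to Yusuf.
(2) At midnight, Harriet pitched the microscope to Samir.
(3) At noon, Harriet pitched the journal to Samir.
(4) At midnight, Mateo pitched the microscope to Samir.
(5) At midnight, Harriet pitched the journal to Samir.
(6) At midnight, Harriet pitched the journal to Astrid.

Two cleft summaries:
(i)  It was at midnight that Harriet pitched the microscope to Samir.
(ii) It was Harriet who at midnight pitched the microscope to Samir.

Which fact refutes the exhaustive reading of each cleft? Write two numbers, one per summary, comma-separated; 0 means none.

0, 4

Summary (i) focuses "at midnight" (the setting); background Harriet as agent and the microscope as thing and Samir as recipient. No fact matches that background with a different setting, so 0.
Summary (ii) focuses "Harriet" (the agent); background the microscope as thing and Samir as recipient and at midnight as setting. Fact (4) matches that background with agent = Mateo — refutes (ii).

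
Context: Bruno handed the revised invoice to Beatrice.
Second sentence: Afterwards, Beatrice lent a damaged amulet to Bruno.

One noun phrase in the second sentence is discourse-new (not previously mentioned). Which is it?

a damaged amulet

"Beatrice" and "Bruno" in the second sentence are given — already mentioned in the context.
"a damaged amulet" has no antecedent in the context; it is discourse-new (the indefinite article also signals a new referent).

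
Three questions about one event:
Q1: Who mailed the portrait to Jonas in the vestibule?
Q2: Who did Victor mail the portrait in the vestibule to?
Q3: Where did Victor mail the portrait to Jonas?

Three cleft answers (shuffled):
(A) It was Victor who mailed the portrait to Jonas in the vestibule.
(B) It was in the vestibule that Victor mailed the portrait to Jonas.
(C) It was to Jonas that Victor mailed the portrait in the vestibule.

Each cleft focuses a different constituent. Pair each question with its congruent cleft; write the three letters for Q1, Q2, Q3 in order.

ACB

Q1 asks about the subject (agent); cleft (A) focuses "Victor", which is the subject (agent) — so Q1 → A.
Q2 asks about the recipient; cleft (C) focuses "to Jonas", which is the recipient — so Q2 → C.
Q3 asks about the location; cleft (B) focuses "in the vestibule", which is the location — so Q3 → B.
Mapping: Q1→A, Q2→C, Q3→B.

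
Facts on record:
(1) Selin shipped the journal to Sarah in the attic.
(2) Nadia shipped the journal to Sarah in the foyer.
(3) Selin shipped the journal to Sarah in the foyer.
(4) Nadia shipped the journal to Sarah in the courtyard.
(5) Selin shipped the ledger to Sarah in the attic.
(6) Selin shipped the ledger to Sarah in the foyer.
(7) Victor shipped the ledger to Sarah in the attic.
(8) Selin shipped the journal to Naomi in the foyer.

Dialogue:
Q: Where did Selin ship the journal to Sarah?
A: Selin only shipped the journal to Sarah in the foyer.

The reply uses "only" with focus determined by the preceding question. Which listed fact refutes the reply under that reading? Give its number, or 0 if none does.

1

The question "Where did ...?" targets the setting, so in the reply the focus falls on "in the foyer".
So "only" ranges over settings; the rest (agent = Selin, thing = the journal, recipient = Sarah) is presupposed.
Fact (1) keeps agent = Selin, thing = the journal, recipient = Sarah but has setting = in the attic; that refutes the reply.
(Fact (6) would refute a reading with focus on the thing — but that is not what the question asks.)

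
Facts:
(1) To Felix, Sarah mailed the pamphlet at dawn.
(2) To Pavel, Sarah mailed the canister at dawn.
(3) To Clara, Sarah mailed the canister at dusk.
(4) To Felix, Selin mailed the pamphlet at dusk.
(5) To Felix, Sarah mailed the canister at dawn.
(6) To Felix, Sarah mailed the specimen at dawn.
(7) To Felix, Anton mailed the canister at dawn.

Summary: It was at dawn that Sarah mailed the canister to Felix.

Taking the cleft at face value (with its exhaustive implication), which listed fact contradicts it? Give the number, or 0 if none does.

Focus of the cleft: "at dawn" (the setting). Presupposed background: same agent, thing, recipient (Sarah / the canister / Felix).
The exhaustive reading says no other setting fits that background.
Every other fact differs from the presupposition on some backgrounded slot, so none challenges the exhaustivity.

0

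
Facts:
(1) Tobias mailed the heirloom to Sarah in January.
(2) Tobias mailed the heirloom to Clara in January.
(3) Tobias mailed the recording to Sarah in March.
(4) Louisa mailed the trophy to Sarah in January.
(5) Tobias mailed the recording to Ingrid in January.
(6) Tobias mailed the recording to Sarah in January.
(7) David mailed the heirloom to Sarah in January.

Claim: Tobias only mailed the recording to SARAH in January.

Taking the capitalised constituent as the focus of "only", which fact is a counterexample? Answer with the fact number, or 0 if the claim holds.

Focus (in capitals) is "Sarah" — the recipient. "Only" excludes alternative recipients while holding fixed same agent, thing, setting (Tobias / the recording / in January).
Fact (5) matches on same agent, thing, setting (Tobias / the recording / in January), but has recipient = Ingrid instead. That refutes the claim.

5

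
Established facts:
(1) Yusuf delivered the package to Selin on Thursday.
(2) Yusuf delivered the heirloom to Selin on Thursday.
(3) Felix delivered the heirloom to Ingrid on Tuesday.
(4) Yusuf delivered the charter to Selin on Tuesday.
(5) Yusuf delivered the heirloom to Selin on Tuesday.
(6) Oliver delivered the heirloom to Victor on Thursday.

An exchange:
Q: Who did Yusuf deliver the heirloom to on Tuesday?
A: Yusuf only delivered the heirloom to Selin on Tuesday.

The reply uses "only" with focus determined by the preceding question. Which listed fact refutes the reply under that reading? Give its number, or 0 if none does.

Answering "Who did ... to ...?" puts focus on the recipient — here, "Selin".
So "only" ranges over recipients; the rest (same agent, thing, setting (Yusuf / the heirloom / on Tuesday)) is presupposed.
No fact keeps same agent, thing, setting (Yusuf / the heirloom / on Tuesday) while changing the recipient; every other fact differs on something backgrounded. The reply stands.
(Fact (2) would refute a reading with focus on the setting — but that is not what the question asks.)

0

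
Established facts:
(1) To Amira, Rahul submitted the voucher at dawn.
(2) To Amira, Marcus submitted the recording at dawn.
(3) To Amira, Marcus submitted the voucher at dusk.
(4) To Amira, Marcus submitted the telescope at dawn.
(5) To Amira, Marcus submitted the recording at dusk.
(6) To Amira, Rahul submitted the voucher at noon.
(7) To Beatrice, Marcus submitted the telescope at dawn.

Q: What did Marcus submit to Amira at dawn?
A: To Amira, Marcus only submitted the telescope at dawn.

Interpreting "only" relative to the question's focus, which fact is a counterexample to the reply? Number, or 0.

The question "What did ...?" targets the thing, so in the reply the focus falls on "the telescope".
So "only" ranges over things; the rest (agent = Marcus, recipient = Amira, setting = at dawn) is presupposed.
Fact (2) keeps agent = Marcus, recipient = Amira, setting = at dawn but has thing = the recording; that refutes the reply.
(Fact (7) would refute a reading with focus on the recipient — but that is not what the question asks.)

2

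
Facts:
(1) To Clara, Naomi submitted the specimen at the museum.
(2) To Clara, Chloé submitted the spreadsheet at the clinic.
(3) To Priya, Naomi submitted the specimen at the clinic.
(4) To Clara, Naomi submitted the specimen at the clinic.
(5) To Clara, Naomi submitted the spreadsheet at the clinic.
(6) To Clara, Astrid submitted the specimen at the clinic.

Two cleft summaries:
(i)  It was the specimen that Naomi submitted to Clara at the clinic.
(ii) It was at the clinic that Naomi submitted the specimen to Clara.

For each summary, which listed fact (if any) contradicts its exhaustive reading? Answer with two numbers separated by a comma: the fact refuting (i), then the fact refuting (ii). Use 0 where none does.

5, 1

(i): focus "the specimen". Looking for Naomi as agent and Clara as recipient and at the clinic as setting with some other thing — fact (5) has the spreadsheet there. Refuted.
(ii): focus "at the clinic". Looking for Naomi as agent and the specimen as thing and Clara as recipient with some other setting — fact (1) has at the museum there. Refuted.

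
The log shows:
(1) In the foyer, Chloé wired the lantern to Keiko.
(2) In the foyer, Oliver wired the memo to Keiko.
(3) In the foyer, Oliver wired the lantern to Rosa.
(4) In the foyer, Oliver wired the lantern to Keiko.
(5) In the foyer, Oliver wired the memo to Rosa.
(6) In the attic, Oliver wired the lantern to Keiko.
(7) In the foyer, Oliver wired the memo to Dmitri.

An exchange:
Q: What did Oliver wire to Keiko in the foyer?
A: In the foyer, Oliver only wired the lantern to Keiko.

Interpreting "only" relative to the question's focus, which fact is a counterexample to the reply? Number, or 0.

Answering "What did ...?" puts focus on the thing — here, "the lantern".
So "only" ranges over things; the rest (Oliver as agent and Keiko as recipient and in the foyer as setting) is presupposed.
Fact (2) shares the background with a different thing (the memo) — counterexample.
(Fact (6) would refute a reading with focus on the setting — but that is not what the question asks.)

2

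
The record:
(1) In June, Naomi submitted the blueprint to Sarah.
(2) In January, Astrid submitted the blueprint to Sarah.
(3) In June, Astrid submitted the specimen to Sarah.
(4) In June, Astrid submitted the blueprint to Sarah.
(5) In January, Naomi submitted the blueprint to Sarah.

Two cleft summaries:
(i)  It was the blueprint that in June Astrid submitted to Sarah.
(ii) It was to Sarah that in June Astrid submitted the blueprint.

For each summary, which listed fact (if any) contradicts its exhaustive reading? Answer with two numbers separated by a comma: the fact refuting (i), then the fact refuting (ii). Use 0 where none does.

(i): focus "the blueprint". Looking for Astrid as agent and Sarah as recipient and in June as setting with some other thing — fact (3) has the specimen there. Refuted.
(ii): focus "Sarah". No fact shares Astrid as agent and the blueprint as thing and in June as setting with a different recipient. 0.

3, 0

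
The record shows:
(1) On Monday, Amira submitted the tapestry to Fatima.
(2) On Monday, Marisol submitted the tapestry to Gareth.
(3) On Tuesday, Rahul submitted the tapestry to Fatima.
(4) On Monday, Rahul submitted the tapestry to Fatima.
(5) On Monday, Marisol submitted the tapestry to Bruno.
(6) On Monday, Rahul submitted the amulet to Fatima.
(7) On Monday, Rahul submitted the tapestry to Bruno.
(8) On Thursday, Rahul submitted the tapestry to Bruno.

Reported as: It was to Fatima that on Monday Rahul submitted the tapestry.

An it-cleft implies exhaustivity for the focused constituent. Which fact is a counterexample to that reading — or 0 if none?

7

Focus of the cleft: "Fatima" (the recipient). Presupposed background: agent = Rahul, thing = the tapestry, setting = on Monday.
Exhaustivity: Fatima is the only recipient satisfying that background.
Fact (7) shares the background but with recipient = Bruno; exhaustivity is violated.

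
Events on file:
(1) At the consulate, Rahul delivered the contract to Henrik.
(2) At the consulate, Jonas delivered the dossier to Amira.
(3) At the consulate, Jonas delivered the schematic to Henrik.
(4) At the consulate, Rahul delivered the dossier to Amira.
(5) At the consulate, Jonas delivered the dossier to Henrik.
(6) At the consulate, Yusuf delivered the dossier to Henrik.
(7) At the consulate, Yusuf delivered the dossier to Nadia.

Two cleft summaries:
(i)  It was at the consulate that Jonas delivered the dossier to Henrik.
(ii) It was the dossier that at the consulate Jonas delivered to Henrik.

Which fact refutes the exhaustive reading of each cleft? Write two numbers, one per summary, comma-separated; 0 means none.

0, 3

(i): focus "at the consulate". No fact shares Jonas as agent and the dossier as thing and Henrik as recipient with a different setting. 0.
(ii): focus "the dossier". Looking for Jonas as agent and Henrik as recipient and at the consulate as setting with some other thing — fact (3) has the schematic there. Refuted.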